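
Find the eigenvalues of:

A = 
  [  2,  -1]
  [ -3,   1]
λ = (3 + √13)/2, (3 - √13)/2  (≈ 3.303, -0.3028)

tr(A) = 3, det(A) = -1
Characteristic polynomial: λ² - tr(A)λ + det(A) = λ² - 3λ - 1
λ² - 3λ - 1 = 0  ⇒  λ = (3 ± √((-3)² - 4·(-1)))/2 = (3 ± √(13))/2
  = (3 + √13)/2,  (3 - √13)/2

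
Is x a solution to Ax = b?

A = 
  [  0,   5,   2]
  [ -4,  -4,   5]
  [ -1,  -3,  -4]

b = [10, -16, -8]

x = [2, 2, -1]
No

Ax = [8, -21, -4] ≠ b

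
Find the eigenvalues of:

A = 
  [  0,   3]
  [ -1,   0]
tr(A) = 0, det(A) = 3
Characteristic polynomial: λ² - tr(A)λ + det(A) = λ² + 3
λ² + 3 = 0  ⇒  λ = (0 ± √((0)² - 4·(3)))/2 = (0 ± √(-12))/2
  = i√3,  -i√3

λ = i√3, -i√3  (≈ 0 + 1.732i, 0 - 1.732i)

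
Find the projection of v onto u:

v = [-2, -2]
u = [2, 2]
proj_u(v) = [-2, -2]

v·u = (-2)(2) + (-2)(2) = -8
u·u = (2)² + (2)² = 8
proj_u(v) = (v·u / u·u) × u = (-8/8) × u = (-1) × u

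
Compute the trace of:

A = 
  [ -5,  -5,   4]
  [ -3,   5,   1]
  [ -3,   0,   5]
5

tr(A) = -5 + 5 + 5 = 5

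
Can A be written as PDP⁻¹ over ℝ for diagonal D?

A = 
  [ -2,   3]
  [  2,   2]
Yes

tr(A) = 0, det(A) = -10
Characteristic polynomial: λ² - tr(A)λ + det(A) = λ² - 10
λ² - 10 = 0  ⇒  λ = (0 ± √((0)² - 4·(-10)))/2 = (0 ± √(40))/2
  = √10,  -√10
Eigenvalues: √10, -√10  (≈ 3.162, -3.162)
The two irrational eigenvalues are distinct (simple), so each has alg. mult. = geom. mult. = 1.
Sum of geometric multiplicities equals n, so A has n independent eigenvectors.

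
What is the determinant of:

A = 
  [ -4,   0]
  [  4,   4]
For a 2×2 matrix, det = ad - bc = (-4)(4) - (0)(4) = -16

det(A) = -16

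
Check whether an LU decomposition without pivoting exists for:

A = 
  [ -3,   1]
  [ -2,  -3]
Yes.
A[1,1] = -3 ≠ 0, so Gaussian elimination proceeds without a row swap: multiplier ℓ₂₁ = (-2)/(-3) = 2/3, and U[2,2] = -3 - (2/3)(1) = -11/3.
L = 
  [  1,   0]
  [2/3,   1]
U = 
  [   -3,     1]
  [    0, -11/3]
Check row 2 of LU: [(2/3)(-3), (2/3)(1) + (-11/3)] = [-2, -3] = row 2 of A ✓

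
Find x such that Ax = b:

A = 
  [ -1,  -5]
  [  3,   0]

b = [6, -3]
x = [-1, -1]

Row reduce the augmented matrix [A|b]:
R2 → R2 + (3)·R1
REF = 
  [ -1,  -5,   6]
  [  0, -15,  15]

Back-substitution:
x₂ = 15 / (-15) = -1
x₁ = (6 - (-5)(-1)) / (-1) = -1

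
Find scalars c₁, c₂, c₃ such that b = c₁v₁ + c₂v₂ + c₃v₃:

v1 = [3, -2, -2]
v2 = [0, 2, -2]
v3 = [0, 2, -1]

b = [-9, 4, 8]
c1 = -3, c2 = -1, c3 = 0

b = -3·v1 + -1·v2 + 0·v3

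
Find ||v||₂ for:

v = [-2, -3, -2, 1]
4.243

||v||₂ = √((-2)² + (-3)² + (-2)² + (1)²) = √18 = 4.243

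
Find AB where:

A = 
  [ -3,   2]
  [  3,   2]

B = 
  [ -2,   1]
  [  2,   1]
AB = 
  [ 10,  -1]
  [ -2,   5]

A is 2×2 and B is 2×2, so AB is 2×2. Each entry is (row of A)·(column of B):
AB[1,1] = (-3)(-2) + (2)(2) = 10
AB[1,2] = (-3)(1) + (2)(1) = -1
AB[2,1] = (3)(-2) + (2)(2) = -2
AB[2,2] = (3)(1) + (2)(1) = 5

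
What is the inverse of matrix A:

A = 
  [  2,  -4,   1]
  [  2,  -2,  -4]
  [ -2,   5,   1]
det(A) = (2)·((-2)(1) - (-4)(5)) - (-4)·((2)(1) - (-4)(-2)) + (1)·((2)(5) - (-2)(-2))
  = (2)(18) - (-4)(-6) + (1)(6)
  = 18
det(A) = 18 ≠ 0, so A is invertible.

Cofactors Cᵢⱼ = (-1)ⁱ⁺ʲ·Mᵢⱼ:
C = 
  [ 18,   6,   6]
  [  9,   4,  -2]
  [ 18,  10,   4]

adj(A) = Cᵀ:
adj(A) = 
  [ 18,   9,  18]
  [  6,   4,  10]
  [  6,  -2,   4]

A⁻¹ = (1/18) · adj(A):
A⁻¹ = 
  [   1,  1/2,    1]
  [ 1/3,  2/9,  5/9]
  [ 1/3, -1/9,  2/9]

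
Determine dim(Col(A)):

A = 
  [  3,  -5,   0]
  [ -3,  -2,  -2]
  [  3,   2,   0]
Row reduce:
R2 → R2 + (1)·R1
R3 → R3 - (1)·R1
R3 → R3 + (1)·R2
REF = 
  [  3,  -5,   0]
  [  0,  -7,  -2]
  [  0,   0,  -2]
Pivot columns: 1, 2, 3 → 3 pivots.
dim(Col(A)) = number of pivot columns = 3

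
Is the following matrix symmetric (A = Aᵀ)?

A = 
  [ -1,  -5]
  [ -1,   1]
No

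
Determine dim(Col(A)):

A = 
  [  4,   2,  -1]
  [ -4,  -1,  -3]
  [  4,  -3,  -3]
Row reduce:
R2 → R2 + (1)·R1
R3 → R3 - (1)·R1
R3 → R3 + (5)·R2
REF = 
  [  4,   2,  -1]
  [  0,   1,  -4]
  [  0,   0, -22]
Pivot columns: 1, 2, 3 → 3 pivots.
dim(Col(A)) = number of pivot columns = 3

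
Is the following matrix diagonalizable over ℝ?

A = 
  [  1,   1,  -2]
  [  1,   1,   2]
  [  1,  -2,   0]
No

Characteristic polynomial: det(λI - A) = λ³ - 2λ² + 6λ - 12
Testing integer divisors of the constant term: p(2) = 0, so (λ - 2) is a factor:
p(λ) = (λ - 2)(λ² + 6)
λ² + 6 = 0  ⇒  λ = (0 ± √((0)² - 4·(6)))/2 = (0 ± √(-24))/2
  = i√6,  -i√6
Eigenvalues: 2, i√6, -i√6  (≈ 2, 0 + 2.449i, 0 - 2.449i)
Has complex eigenvalues (not diagonalizable over ℝ).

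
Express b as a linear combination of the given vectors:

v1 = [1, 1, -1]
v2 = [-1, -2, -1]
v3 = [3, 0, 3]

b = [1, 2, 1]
c1 = 0, c2 = -1, c3 = 0

b = 0·v1 + -1·v2 + 0·v3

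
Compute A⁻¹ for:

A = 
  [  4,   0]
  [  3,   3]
det(A) = (4)(3) - (0)(3) = 12
For a 2×2 matrix, A⁻¹ = (1/det(A)) · [[d, -b], [-c, a]]
    = (1/12) · [[3, 0], [-3, 4]]

A⁻¹ = 
  [ 1/4,    0]
  [-1/4,  1/3]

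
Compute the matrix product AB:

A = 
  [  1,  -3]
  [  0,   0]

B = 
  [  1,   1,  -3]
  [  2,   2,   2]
AB = 
  [ -5,  -5,  -9]
  [  0,   0,   0]

A is 2×2 and B is 2×3, so AB is 2×3. Each entry is (row of A)·(column of B):
AB[1,1] = (1)(1) + (-3)(2) = -5
AB[1,2] = (1)(1) + (-3)(2) = -5
AB[1,3] = (1)(-3) + (-3)(2) = -9
AB[2,1] = (0)(1) + (0)(2) = 0
AB[2,2] = (0)(1) + (0)(2) = 0
AB[2,3] = (0)(-3) + (0)(2) = 0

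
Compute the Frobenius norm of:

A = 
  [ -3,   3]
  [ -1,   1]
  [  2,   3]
||A||_F = 5.745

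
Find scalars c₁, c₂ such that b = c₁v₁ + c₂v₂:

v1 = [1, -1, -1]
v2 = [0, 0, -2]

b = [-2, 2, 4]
c1 = -2, c2 = -1

b = -2·v1 + -1·v2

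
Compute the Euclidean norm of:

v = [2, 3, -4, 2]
5.745

||v||₂ = √((2)² + (3)² + (-4)² + (2)²) = √33 = 5.745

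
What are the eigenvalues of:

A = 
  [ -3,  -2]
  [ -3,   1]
λ = -1 + √10, -1 - √10  (≈ 2.162, -4.162)

tr(A) = -2, det(A) = -9
Characteristic polynomial: λ² - tr(A)λ + det(A) = λ² + 2λ - 9
λ² + 2λ - 9 = 0  ⇒  λ = (-2 ± √((2)² - 4·(-9)))/2 = (-2 ± √(40))/2
  = -1 + √10,  -1 - √10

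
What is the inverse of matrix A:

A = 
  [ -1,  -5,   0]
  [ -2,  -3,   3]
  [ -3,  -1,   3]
det(A) = (-1)·((-3)(3) - (3)(-1)) - (-5)·((-2)(3) - (3)(-3)) + (0)·((-2)(-1) - (-3)(-3))
  = (-1)(-6) - (-5)(3) + (0)(-7)
  = 21
det(A) = 21 ≠ 0, so A is invertible.

Cofactors Cᵢⱼ = (-1)ⁱ⁺ʲ·Mᵢⱼ:
C = 
  [ -6,  -3,  -7]
  [ 15,  -3,  14]
  [-15,   3,  -7]

adj(A) = Cᵀ:
adj(A) = 
  [ -6,  15, -15]
  [ -3,  -3,   3]
  [ -7,  14,  -7]

A⁻¹ = (1/21) · adj(A):
A⁻¹ = 
  [-2/7,  5/7, -5/7]
  [-1/7, -1/7,  1/7]
  [-1/3,  2/3, -1/3]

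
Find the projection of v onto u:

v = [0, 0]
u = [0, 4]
proj_u(v) = [0, 0]

v·u = (0)(0) + (0)(4) = 0
u·u = (0)² + (4)² = 16
proj_u(v) = (v·u / u·u) × u = (0/16) × u = (0) × u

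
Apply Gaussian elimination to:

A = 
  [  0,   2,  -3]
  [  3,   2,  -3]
Row operations:
Swap R1 ↔ R2

Resulting echelon form:
REF = 
  [  3,   2,  -3]
  [  0,   2,  -3]

Rank = 2 (number of non-zero pivot rows).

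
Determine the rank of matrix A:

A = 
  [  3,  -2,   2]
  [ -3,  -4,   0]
rank(A) = 2

Row reduce:
R2 → R2 + (1)·R1
REF = 
  [  3,  -2,   2]
  [  0,  -6,   2]
Pivot columns: 1, 2 → 2 pivots.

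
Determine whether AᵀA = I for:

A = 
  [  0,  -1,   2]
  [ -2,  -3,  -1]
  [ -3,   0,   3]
No

AᵀA = 
  [ 13,   6,  -7]
  [  6,  10,   1]
  [ -7,   1,  14]
≠ I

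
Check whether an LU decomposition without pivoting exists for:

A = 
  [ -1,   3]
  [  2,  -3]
Yes.
A[1,1] = -1 ≠ 0, so Gaussian elimination proceeds without a row swap: multiplier ℓ₂₁ = (2)/(-1) = -2, and U[2,2] = -3 - (-2)(3) = 3.
L = 
  [  1,   0]
  [ -2,   1]
U = 
  [ -1,   3]
  [  0,   3]
Check row 2 of LU: [(-2)(-1), (-2)(3) + 3] = [2, -3] = row 2 of A ✓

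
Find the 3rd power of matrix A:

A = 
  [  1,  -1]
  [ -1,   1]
A² = A·A:
A²[1,1] = (1)(1) + (-1)(-1) = 2
A²[1,2] = (1)(-1) + (-1)(1) = -2
A²[2,1] = (-1)(1) + (1)(-1) = -2
A²[2,2] = (-1)(-1) + (1)(1) = 2
A² = 
  [  2,  -2]
  [ -2,   2]

A^3 = A^2·A:
A^3[1,1] = (2)(1) + (-2)(-1) = 4
A^3[1,2] = (2)(-1) + (-2)(1) = -4
A^3[2,1] = (-2)(1) + (2)(-1) = -4
A^3[2,2] = (-2)(-1) + (2)(1) = 4
A^3 = 
  [  4,  -4]
  [ -4,   4]

Therefore
A^3 = 
  [  4,  -4]
  [ -4,   4]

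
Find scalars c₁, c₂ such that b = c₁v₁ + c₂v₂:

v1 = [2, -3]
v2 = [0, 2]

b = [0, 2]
c1 = 0, c2 = 1

b = 0·v1 + 1·v2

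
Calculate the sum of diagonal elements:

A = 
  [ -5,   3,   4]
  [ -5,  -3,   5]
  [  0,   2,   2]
-6

tr(A) = -5 + -3 + 2 = -6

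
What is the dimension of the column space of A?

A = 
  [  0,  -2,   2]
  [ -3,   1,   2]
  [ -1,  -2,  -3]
Row reduce:
Swap R1 ↔ R2
R3 → R3 - (1/3)·R1
R3 → R3 - (7/6)·R2
REF = 
  [ -3,   1,   2]
  [  0,  -2,   2]
  [  0,   0,  -6]
Pivot columns: 1, 2, 3 → 3 pivots.
dim(Col(A)) = number of pivot columns = 3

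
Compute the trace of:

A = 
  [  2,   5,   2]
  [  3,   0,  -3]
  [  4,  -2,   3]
5

tr(A) = 2 + 0 + 3 = 5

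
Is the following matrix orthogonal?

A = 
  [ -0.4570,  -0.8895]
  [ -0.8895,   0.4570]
Yes

AᵀA = 
  [  1.0001,   0]
  [  0,   1.0001]
≈ I (equal to I up to the 4-dp rounding of the entries)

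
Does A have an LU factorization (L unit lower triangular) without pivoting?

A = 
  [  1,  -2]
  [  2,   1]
Yes.
A[1,1] = 1 ≠ 0, so Gaussian elimination proceeds without a row swap: multiplier ℓ₂₁ = (2)/(1) = 2, and U[2,2] = 1 - (2)(-2) = 5.
L = 
  [  1,   0]
  [  2,   1]
U = 
  [  1,  -2]
  [  0,   5]
Check row 2 of LU: [(2)(1), (2)(-2) + 5] = [2, 1] = row 2 of A ✓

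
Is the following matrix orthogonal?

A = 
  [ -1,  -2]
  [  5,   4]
No

AᵀA = 
  [ 26,  22]
  [ 22,  20]
≠ I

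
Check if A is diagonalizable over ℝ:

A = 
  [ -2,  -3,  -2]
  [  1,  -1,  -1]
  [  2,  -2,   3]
No

Characteristic polynomial: det(λI - A) = λ³ - 2λ - 25
By the rational root theorem any rational root is an integer dividing 25; none of those is a root, so p(λ) has no rational roots and hence (being an irreducible cubic) no repeated roots.
Discriminant of the cubic: Δ = -16843
Δ < 0 ⇒ one real eigenvalue and a complex-conjugate pair: λ ≈ 3.152, -1.576 + 2.334i, -1.576 - 2.334i
Has complex eigenvalues (not diagonalizable over ℝ).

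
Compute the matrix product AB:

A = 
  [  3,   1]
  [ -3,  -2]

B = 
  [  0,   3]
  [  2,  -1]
AB = 
  [  2,   8]
  [ -4,  -7]

A is 2×2 and B is 2×2, so AB is 2×2. Each entry is (row of A)·(column of B):
AB[1,1] = (3)(0) + (1)(2) = 2
AB[1,2] = (3)(3) + (1)(-1) = 8
AB[2,1] = (-3)(0) + (-2)(2) = -4
AB[2,2] = (-3)(3) + (-2)(-1) = -7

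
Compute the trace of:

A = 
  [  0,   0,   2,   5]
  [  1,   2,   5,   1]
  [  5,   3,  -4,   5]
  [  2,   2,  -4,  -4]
-6

tr(A) = 0 + 2 + -4 + -4 = -6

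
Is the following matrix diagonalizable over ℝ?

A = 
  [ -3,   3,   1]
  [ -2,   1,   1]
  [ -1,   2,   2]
No

Characteristic polynomial: det(λI - A) = λ³ - 2λ - 6
By the rational root theorem any rational root is an integer dividing 6; none of those is a root, so p(λ) has no rational roots and hence (being an irreducible cubic) no repeated roots.
Discriminant of the cubic: Δ = -940
Δ < 0 ⇒ one real eigenvalue and a complex-conjugate pair: λ ≈ 2.18, -1.09 + 1.251i, -1.09 - 1.251i
Has complex eigenvalues (not diagonalizable over ℝ).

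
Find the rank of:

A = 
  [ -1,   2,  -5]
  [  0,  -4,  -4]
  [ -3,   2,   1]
Row reduce:
R3 → R3 - (3)·R1
R3 → R3 - (1)·R2
REF = 
  [ -1,   2,  -5]
  [  0,  -4,  -4]
  [  0,   0,  20]
Pivot columns: 1, 2, 3 → 3 pivots.

rank(A) = 3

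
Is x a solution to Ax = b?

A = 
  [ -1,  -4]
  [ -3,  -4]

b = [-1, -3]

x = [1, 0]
Yes

Ax = [-1, -3] = b ✓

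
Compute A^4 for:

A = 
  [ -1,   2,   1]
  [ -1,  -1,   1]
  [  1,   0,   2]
A^4 = 
  [ -9,  10,  15]
  [ -3, -11,   9]
  [ 11,   4,  28]

A² = A·A:
A²[1,1] = (-1)(-1) + (2)(-1) + (1)(1) = 0
A²[1,2] = (-1)(2) + (2)(-1) + (1)(0) = -4
A²[1,3] = (-1)(1) + (2)(1) + (1)(2) = 3
A²[2,1] = (-1)(-1) + (-1)(-1) + (1)(1) = 3
A²[2,2] = (-1)(2) + (-1)(-1) + (1)(0) = -1
A²[2,3] = (-1)(1) + (-1)(1) + (1)(2) = 0
A²[3,1] = (1)(-1) + (0)(-1) + (2)(1) = 1
A²[3,2] = (1)(2) + (0)(-1) + (2)(0) = 2
A²[3,3] = (1)(1) + (0)(1) + (2)(2) = 5
A² = 
  [  0,  -4,   3]
  [  3,  -1,   0]
  [  1,   2,   5]

A^3 = A^2·A:
A^3[1,1] = (0)(-1) + (-4)(-1) + (3)(1) = 7
A^3[1,2] = (0)(2) + (-4)(-1) + (3)(0) = 4
A^3[1,3] = (0)(1) + (-4)(1) + (3)(2) = 2
A^3[2,1] = (3)(-1) + (-1)(-1) + (0)(1) = -2
A^3[2,2] = (3)(2) + (-1)(-1) + (0)(0) = 7
A^3[2,3] = (3)(1) + (-1)(1) + (0)(2) = 2
A^3[3,1] = (1)(-1) + (2)(-1) + (5)(1) = 2
A^3[3,2] = (1)(2) + (2)(-1) + (5)(0) = 0
A^3[3,3] = (1)(1) + (2)(1) + (5)(2) = 13
A^3 = 
  [  7,   4,   2]
  [ -2,   7,   2]
  [  2,   0,  13]

A^4 = A^3·A:
A^4[1,1] = (7)(-1) + (4)(-1) + (2)(1) = -9
A^4[1,2] = (7)(2) + (4)(-1) + (2)(0) = 10
A^4[1,3] = (7)(1) + (4)(1) + (2)(2) = 15
A^4[2,1] = (-2)(-1) + (7)(-1) + (2)(1) = -3
A^4[2,2] = (-2)(2) + (7)(-1) + (2)(0) = -11
A^4[2,3] = (-2)(1) + (7)(1) + (2)(2) = 9
A^4[3,1] = (2)(-1) + (0)(-1) + (13)(1) = 11
A^4[3,2] = (2)(2) + (0)(-1) + (13)(0) = 4
A^4[3,3] = (2)(1) + (0)(1) + (13)(2) = 28
A^4 = 
  [ -9,  10,  15]
  [ -3, -11,   9]
  [ 11,   4,  28]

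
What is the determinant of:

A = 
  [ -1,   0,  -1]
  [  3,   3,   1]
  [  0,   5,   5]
Cofactor expansion along row 1:
det(A) = (-1)·((3)(5) - (1)(5)) - (0)·((3)(5) - (1)(0)) + (-1)·((3)(5) - (3)(0))
  = (-1)(10) - (0)(15) + (-1)(15)
  = -25

det(A) = -25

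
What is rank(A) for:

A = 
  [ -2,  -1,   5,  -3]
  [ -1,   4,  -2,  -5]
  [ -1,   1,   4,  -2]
Row reduce:
R2 → R2 - (1/2)·R1
R3 → R3 - (1/2)·R1
R3 → R3 - (1/3)·R2
REF = 
  [  -2,   -1,    5,   -3]
  [   0,  9/2, -9/2, -7/2]
  [   0,    0,    3,  2/3]
Pivot columns: 1, 2, 3 → 3 pivots.

rank(A) = 3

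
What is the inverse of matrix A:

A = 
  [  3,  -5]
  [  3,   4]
det(A) = (3)(4) - (-5)(3) = 27
For a 2×2 matrix, A⁻¹ = (1/det(A)) · [[d, -b], [-c, a]]
    = (1/27) · [[4, 5], [-3, 3]]

A⁻¹ = 
  [4/27, 5/27]
  [-1/9,  1/9]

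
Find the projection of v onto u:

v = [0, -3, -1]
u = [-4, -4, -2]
v·u = (0)(-4) + (-3)(-4) + (-1)(-2) = 14
u·u = (-4)² + (-4)² + (-2)² = 36
proj_u(v) = (v·u / u·u) × u = (14/36) × u = (7/18) × u

proj_u(v) = [-14/9, -14/9, -7/9]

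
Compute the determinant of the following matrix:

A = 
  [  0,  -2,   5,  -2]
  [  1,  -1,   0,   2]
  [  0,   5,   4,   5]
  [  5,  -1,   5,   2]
Cofactor expansion along row 1: det(A) = a₁₁M₁₁ - a₁₂M₁₂ + a₁₃M₁₃ - a₁₄M₁₄

M₁₁ = det[[-1, 0, 2]; [5, 4, 5]; [-1, 5, 2]]
  = (-1)·((4)(2) - (5)(5)) - (0)·((5)(2) - (5)(-1)) + (2)·((5)(5) - (4)(-1))
  = (-1)(-17) - (0)(15) + (2)(29)
  = 75
M₁₂ = det[[1, 0, 2]; [0, 4, 5]; [5, 5, 2]]
  = (1)·((4)(2) - (5)(5)) - (0)·((0)(2) - (5)(5)) + (2)·((0)(5) - (4)(5))
  = (1)(-17) - (0)(-25) + (2)(-20)
  = -57
M₁₃ = det[[1, -1, 2]; [0, 5, 5]; [5, -1, 2]]
  = (1)·((5)(2) - (5)(-1)) - (-1)·((0)(2) - (5)(5)) + (2)·((0)(-1) - (5)(5))
  = (1)(15) - (-1)(-25) + (2)(-25)
  = -60
M₁₄ = det[[1, -1, 0]; [0, 5, 4]; [5, -1, 5]]
  = (1)·((5)(5) - (4)(-1)) - (-1)·((0)(5) - (4)(5)) + (0)·((0)(-1) - (5)(5))
  = (1)(29) - (-1)(-20) + (0)(-25)
  = 9

det(A) = (0)(75) - (-2)(-57) + (5)(-60) - (-2)(9) = -396

det(A) = -396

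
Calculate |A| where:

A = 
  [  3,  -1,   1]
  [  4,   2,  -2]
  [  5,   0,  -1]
Cofactor expansion along row 1:
det(A) = (3)·((2)(-1) - (-2)(0)) - (-1)·((4)(-1) - (-2)(5)) + (1)·((4)(0) - (2)(5))
  = (3)(-2) - (-1)(6) + (1)(-10)
  = -10

det(A) = -10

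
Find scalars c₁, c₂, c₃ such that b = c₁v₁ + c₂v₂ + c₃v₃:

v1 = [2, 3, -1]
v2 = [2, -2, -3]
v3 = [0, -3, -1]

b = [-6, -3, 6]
c1 = 0, c2 = -3, c3 = 3

b = 0·v1 + -3·v2 + 3·v3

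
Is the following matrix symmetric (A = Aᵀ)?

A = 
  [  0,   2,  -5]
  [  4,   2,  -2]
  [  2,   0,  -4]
No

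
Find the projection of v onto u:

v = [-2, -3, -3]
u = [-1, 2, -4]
v·u = (-2)(-1) + (-3)(2) + (-3)(-4) = 8
u·u = (-1)² + (2)² + (-4)² = 21
proj_u(v) = (v·u / u·u) × u = (8/21) × u

proj_u(v) = [-8/21, 16/21, -32/21]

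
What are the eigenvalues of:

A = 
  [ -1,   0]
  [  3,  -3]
tr(A) = -4, det(A) = 3
Characteristic polynomial: λ² - tr(A)λ + det(A) = λ² + 4λ + 3
λ² + 4λ + 3 = (λ + 3)(λ + 1)

λ = -1, -3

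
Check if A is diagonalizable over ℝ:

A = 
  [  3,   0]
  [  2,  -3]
Yes

tr(A) = 0, det(A) = -9
Characteristic polynomial: λ² - tr(A)λ + det(A) = λ² - 9
λ² - 9 = (λ + 3)(λ - 3)
Eigenvalues: 3, -3
λ=-3: alg. mult. = 1, geom. mult. = 2 - rank(A - (-3)I) = 2 - 1 = 1
λ=3: alg. mult. = 1, geom. mult. = 2 - rank(A - (3)I) = 2 - 1 = 1
Sum of geometric multiplicities equals n, so A has n independent eigenvectors.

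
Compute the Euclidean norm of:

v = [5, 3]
5.831

||v||₂ = √((5)² + (3)²) = √34 = 5.831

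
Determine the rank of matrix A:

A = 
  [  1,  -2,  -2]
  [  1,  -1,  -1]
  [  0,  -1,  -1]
rank(A) = 2

Row reduce:
R2 → R2 - (1)·R1
R3 → R3 + (1)·R2
REF = 
  [  1,  -2,  -2]
  [  0,   1,   1]
  [  0,   0,   0]
Pivot columns: 1, 2 → 2 pivots.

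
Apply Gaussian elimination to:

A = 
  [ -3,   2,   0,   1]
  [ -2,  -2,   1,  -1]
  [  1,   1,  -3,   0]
Row operations:
R2 → R2 - (2/3)·R1
R3 → R3 + (1/3)·R1
R3 → R3 + (1/2)·R2

Resulting echelon form:
REF = 
  [   -3,     2,     0,     1]
  [    0, -10/3,     1,  -5/3]
  [    0,     0,  -5/2,  -1/2]

Rank = 3 (number of non-zero pivot rows).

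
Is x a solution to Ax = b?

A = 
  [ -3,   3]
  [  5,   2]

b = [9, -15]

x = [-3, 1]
No

Ax = [12, -13] ≠ b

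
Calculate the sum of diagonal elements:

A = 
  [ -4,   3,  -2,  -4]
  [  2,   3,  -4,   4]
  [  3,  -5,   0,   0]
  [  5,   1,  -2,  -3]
-4

tr(A) = -4 + 3 + 0 + -3 = -4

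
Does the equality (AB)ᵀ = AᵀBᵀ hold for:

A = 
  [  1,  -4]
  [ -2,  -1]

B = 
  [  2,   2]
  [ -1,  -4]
No

(AB)ᵀ = 
  [  6,  -3]
  [ 18,   0]

AᵀBᵀ = 
  [ -2,   7]
  [-10,   8]

The two matrices differ, so (AB)ᵀ ≠ AᵀBᵀ in general. The correct identity is (AB)ᵀ = BᵀAᵀ.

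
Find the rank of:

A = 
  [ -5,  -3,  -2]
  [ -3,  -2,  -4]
rank(A) = 2

Row reduce:
R2 → R2 - (3/5)·R1
REF = 
  [   -5,    -3,    -2]
  [    0,  -1/5, -14/5]
Pivot columns: 1, 2 → 2 pivots.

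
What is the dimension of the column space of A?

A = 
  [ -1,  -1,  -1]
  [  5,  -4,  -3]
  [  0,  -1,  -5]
Row reduce:
R2 → R2 + (5)·R1
R3 → R3 - (1/9)·R2
REF = 
  [   -1,    -1,    -1]
  [    0,    -9,    -8]
  [    0,     0, -37/9]
Pivot columns: 1, 2, 3 → 3 pivots.
dim(Col(A)) = number of pivot columns = 3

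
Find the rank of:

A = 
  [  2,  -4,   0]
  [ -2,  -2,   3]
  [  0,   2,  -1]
rank(A) = 2

Row reduce:
R2 → R2 + (1)·R1
R3 → R3 + (1/3)·R2
REF = 
  [  2,  -4,   0]
  [  0,  -6,   3]
  [  0,   0,   0]
Pivot columns: 1, 2 → 2 pivots.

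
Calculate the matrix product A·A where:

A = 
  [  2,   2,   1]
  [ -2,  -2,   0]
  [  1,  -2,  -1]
A² = A·A:
A²[1,1] = (2)(2) + (2)(-2) + (1)(1) = 1
A²[1,2] = (2)(2) + (2)(-2) + (1)(-2) = -2
A²[1,3] = (2)(1) + (2)(0) + (1)(-1) = 1
A²[2,1] = (-2)(2) + (-2)(-2) + (0)(1) = 0
A²[2,2] = (-2)(2) + (-2)(-2) + (0)(-2) = 0
A²[2,3] = (-2)(1) + (-2)(0) + (0)(-1) = -2
A²[3,1] = (1)(2) + (-2)(-2) + (-1)(1) = 5
A²[3,2] = (1)(2) + (-2)(-2) + (-1)(-2) = 8
A²[3,3] = (1)(1) + (-2)(0) + (-1)(-1) = 2
A² = 
  [  1,  -2,   1]
  [  0,   0,  -2]
  [  5,   8,   2]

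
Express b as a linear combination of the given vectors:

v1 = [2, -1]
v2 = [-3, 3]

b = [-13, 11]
c1 = -2, c2 = 3

b = -2·v1 + 3·v2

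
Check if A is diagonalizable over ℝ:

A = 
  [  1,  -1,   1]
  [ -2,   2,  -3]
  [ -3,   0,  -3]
Yes

Characteristic polynomial: det(λI - A) = λ³ - 6λ + 3
By the rational root theorem any rational root is an integer dividing 3; none of those is a root, so p(λ) has no rational roots and hence (being an irreducible cubic) no repeated roots.
Discriminant of the cubic: Δ = 621
Δ > 0 ⇒ three distinct real eigenvalues: λ ≈ -2.669, 0.524, 2.145
Three distinct real eigenvalues, so A has 3 independent eigenvectors.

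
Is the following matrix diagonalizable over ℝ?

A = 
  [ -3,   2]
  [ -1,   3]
Yes

tr(A) = 0, det(A) = -7
Characteristic polynomial: λ² - tr(A)λ + det(A) = λ² - 7
λ² - 7 = 0  ⇒  λ = (0 ± √((0)² - 4·(-7)))/2 = (0 ± √(28))/2
  = √7,  -√7
Eigenvalues: √7, -√7  (≈ 2.646, -2.646)
The two irrational eigenvalues are distinct (simple), so each has alg. mult. = geom. mult. = 1.
Sum of geometric multiplicities equals n, so A has n independent eigenvectors.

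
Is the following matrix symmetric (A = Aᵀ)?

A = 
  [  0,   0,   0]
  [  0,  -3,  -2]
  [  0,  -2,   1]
Yes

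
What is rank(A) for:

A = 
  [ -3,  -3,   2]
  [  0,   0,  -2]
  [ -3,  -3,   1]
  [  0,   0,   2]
rank(A) = 2

Row reduce:
R3 → R3 - (1)·R1
R3 → R3 - (1/2)·R2
R4 → R4 + (1)·R2
REF = 
  [ -3,  -3,   2]
  [  0,   0,  -2]
  [  0,   0,   0]
  [  0,   0,   0]
Pivot columns: 1, 3 → 2 pivots.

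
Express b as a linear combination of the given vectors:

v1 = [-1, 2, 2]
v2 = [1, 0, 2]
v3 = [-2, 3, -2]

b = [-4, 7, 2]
c1 = 2, c2 = 0, c3 = 1

b = 2·v1 + 0·v2 + 1·v3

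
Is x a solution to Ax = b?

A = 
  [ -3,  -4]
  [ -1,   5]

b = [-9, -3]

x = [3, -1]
No

Ax = [-5, -8] ≠ b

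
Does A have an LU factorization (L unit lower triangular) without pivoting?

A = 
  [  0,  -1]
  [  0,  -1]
Yes.
The first column is zero, so A is already upper triangular: L = I, U = A.
L = 
  [  1,   0]
  [  0,   1]
U = 
  [  0,  -1]
  [  0,  -1]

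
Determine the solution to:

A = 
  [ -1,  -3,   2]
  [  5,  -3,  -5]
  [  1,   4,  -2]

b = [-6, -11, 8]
x = [-2, 2, -1]

Row reduce the augmented matrix [A|b]:
R2 → R2 + (5)·R1
R3 → R3 + (1)·R1
R3 → R3 + (1/18)·R2
REF = 
  [   -1,    -3,     2,    -6]
  [    0,   -18,     5,   -41]
  [    0,     0,  5/18, -5/18]

Back-substitution:
x₃ = (-5/18) / (5/18) = -1
x₂ = (-41 - (5)(-1)) / (-18) = 2
x₁ = (-6 - (-3)(2) - (2)(-1)) / (-1) = -2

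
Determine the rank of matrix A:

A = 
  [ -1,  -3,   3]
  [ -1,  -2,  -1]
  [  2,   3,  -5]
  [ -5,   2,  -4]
rank(A) = 3

Row reduce:
R2 → R2 - (1)·R1
R3 → R3 + (2)·R1
R4 → R4 - (5)·R1
R3 → R3 + (3)·R2
R4 → R4 - (17)·R2
R4 → R4 + (49/11)·R3
REF = 
  [ -1,  -3,   3]
  [  0,   1,  -4]
  [  0,   0, -11]
  [  0,   0,   0]
Pivot columns: 1, 2, 3 → 3 pivots.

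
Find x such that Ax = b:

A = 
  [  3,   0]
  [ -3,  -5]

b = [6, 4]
Row reduce the augmented matrix [A|b]:
R2 → R2 + (1)·R1
REF = 
  [  3,   0,   6]
  [  0,  -5,  10]

Back-substitution:
x₂ = 10 / (-5) = -2
x₁ = (6 - (0)(-2)) / 3 = 2

x = [2, -2]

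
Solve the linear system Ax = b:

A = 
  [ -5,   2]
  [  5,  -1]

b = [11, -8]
Row reduce the augmented matrix [A|b]:
R2 → R2 + (1)·R1
REF = 
  [ -5,   2,  11]
  [  0,   1,   3]

Back-substitution:
x₂ = 3 / 1 = 3
x₁ = (11 - (2)(3)) / (-5) = -1

x = [-1, 3]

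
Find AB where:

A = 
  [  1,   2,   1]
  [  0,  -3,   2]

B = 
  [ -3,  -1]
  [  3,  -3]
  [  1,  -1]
AB = 
  [  4,  -8]
  [ -7,   7]

A is 2×3 and B is 3×2, so AB is 2×2. Each entry is (row of A)·(column of B):
AB[1,1] = (1)(-3) + (2)(3) + (1)(1) = 4
AB[1,2] = (1)(-1) + (2)(-3) + (1)(-1) = -8
AB[2,1] = (0)(-3) + (-3)(3) + (2)(1) = -7
AB[2,2] = (0)(-1) + (-3)(-3) + (2)(-1) = 7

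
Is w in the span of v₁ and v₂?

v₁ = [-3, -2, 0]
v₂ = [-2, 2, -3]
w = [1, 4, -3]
Yes

Form the augmented matrix and row-reduce:
[v₁|v₂|w] = 
  [ -3,  -2,   1]
  [ -2,   2,   4]
  [  0,  -3,  -3]
R2 → R2 - (2/3)·R1
R3 → R3 + (9/10)·R2
REF = 
  [  -3,   -2,    1]
  [   0, 10/3, 10/3]
  [   0,    0,    0]

No row of the form [0 0 | nonzero], so the system is consistent. Back-substitution gives c₁ = -1, c₂ = 1: w = (-1)·v₁ + (1)·v₂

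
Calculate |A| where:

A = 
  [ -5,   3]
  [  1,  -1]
2

For a 2×2 matrix, det = ad - bc = (-5)(-1) - (3)(1) = 2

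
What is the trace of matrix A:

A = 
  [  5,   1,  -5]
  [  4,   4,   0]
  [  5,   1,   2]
11

tr(A) = 5 + 4 + 2 = 11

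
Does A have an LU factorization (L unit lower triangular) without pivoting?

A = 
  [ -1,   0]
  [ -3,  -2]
Yes.
A[1,1] = -1 ≠ 0, so Gaussian elimination proceeds without a row swap: multiplier ℓ₂₁ = (-3)/(-1) = 3, and U[2,2] = -2 - (3)(0) = -2.
L = 
  [  1,   0]
  [  3,   1]
U = 
  [ -1,   0]
  [  0,  -2]
Check row 2 of LU: [(3)(-1), (3)(0) + (-2)] = [-3, -2] = row 2 of A ✓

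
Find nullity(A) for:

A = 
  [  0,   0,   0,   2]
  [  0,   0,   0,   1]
nullity(A) = 3

Row reduce:
R2 → R2 - (1/2)·R1
REF = 
  [  0,   0,   0,   2]
  [  0,   0,   0,   0]
Pivot columns: 4 → 1 pivot.
rank(A) = 1, so nullity(A) = 4 - 1 = 3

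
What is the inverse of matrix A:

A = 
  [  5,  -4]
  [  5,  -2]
det(A) = (5)(-2) - (-4)(5) = 10
For a 2×2 matrix, A⁻¹ = (1/det(A)) · [[d, -b], [-c, a]]
    = (1/10) · [[-2, 4], [-5, 5]]

A⁻¹ = 
  [-1/5,  2/5]
  [-1/2,  1/2]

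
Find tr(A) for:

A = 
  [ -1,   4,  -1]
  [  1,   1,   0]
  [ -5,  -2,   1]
1

tr(A) = -1 + 1 + 1 = 1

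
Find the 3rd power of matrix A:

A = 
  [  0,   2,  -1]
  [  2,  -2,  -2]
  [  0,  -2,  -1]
A^3 = 
  [ -4,  18,   3]
  [ 24, -40, -24]
  [ 12, -30, -13]

A² = A·A:
A²[1,1] = (0)(0) + (2)(2) + (-1)(0) = 4
A²[1,2] = (0)(2) + (2)(-2) + (-1)(-2) = -2
A²[1,3] = (0)(-1) + (2)(-2) + (-1)(-1) = -3
A²[2,1] = (2)(0) + (-2)(2) + (-2)(0) = -4
A²[2,2] = (2)(2) + (-2)(-2) + (-2)(-2) = 12
A²[2,3] = (2)(-1) + (-2)(-2) + (-2)(-1) = 4
A²[3,1] = (0)(0) + (-2)(2) + (-1)(0) = -4
A²[3,2] = (0)(2) + (-2)(-2) + (-1)(-2) = 6
A²[3,3] = (0)(-1) + (-2)(-2) + (-1)(-1) = 5
A² = 
  [  4,  -2,  -3]
  [ -4,  12,   4]
  [ -4,   6,   5]

A^3 = A^2·A:
A^3[1,1] = (4)(0) + (-2)(2) + (-3)(0) = -4
A^3[1,2] = (4)(2) + (-2)(-2) + (-3)(-2) = 18
A^3[1,3] = (4)(-1) + (-2)(-2) + (-3)(-1) = 3
A^3[2,1] = (-4)(0) + (12)(2) + (4)(0) = 24
A^3[2,2] = (-4)(2) + (12)(-2) + (4)(-2) = -40
A^3[2,3] = (-4)(-1) + (12)(-2) + (4)(-1) = -24
A^3[3,1] = (-4)(0) + (6)(2) + (5)(0) = 12
A^3[3,2] = (-4)(2) + (6)(-2) + (5)(-2) = -30
A^3[3,3] = (-4)(-1) + (6)(-2) + (5)(-1) = -13
A^3 = 
  [ -4,  18,   3]
  [ 24, -40, -24]
  [ 12, -30, -13]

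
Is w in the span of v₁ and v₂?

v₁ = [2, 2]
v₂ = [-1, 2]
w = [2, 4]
Yes

Form the augmented matrix and row-reduce:
[v₁|v₂|w] = 
  [  2,  -1,   2]
  [  2,   2,   4]
R2 → R2 - (1)·R1
REF = 
  [  2,  -1,   2]
  [  0,   3,   2]

No row of the form [0 0 | nonzero], so the system is consistent. Back-substitution gives c₁ = 4/3, c₂ = 2/3: w = (4/3)·v₁ + (2/3)·v₂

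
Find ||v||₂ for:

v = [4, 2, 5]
6.708

||v||₂ = √((4)² + (2)² + (5)²) = √45 = 6.708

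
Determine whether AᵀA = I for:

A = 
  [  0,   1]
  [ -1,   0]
Yes

AᵀA = 
  [  1,   0]
  [  0,   1]
= I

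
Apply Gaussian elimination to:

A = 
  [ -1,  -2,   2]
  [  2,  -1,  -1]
Row operations:
R2 → R2 + (2)·R1

Resulting echelon form:
REF = 
  [ -1,  -2,   2]
  [  0,  -5,   3]

Rank = 2 (number of non-zero pivot rows).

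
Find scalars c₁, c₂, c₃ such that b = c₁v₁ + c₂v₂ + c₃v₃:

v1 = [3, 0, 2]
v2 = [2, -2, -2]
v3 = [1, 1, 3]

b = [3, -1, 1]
c1 = 0, c2 = 1, c3 = 1

b = 0·v1 + 1·v2 + 1·v3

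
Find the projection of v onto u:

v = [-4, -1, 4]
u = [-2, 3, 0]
proj_u(v) = [-10/13, 15/13, 0]

v·u = (-4)(-2) + (-1)(3) + (4)(0) = 5
u·u = (-2)² + (3)² + (0)² = 13
proj_u(v) = (v·u / u·u) × u = (5/13) × u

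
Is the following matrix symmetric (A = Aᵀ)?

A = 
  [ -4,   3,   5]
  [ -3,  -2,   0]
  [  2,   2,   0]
No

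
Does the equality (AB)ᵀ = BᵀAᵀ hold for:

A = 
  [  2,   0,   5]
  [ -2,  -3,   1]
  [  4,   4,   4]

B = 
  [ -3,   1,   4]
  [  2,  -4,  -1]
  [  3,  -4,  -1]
Yes

(AB)ᵀ = 
  [  9,   3,   8]
  [-18,   6, -28]
  [  3,  -6,   8]

BᵀAᵀ = 
  [  9,   3,   8]
  [-18,   6, -28]
  [  3,  -6,   8]

Both sides are equal — this is the standard identity (AB)ᵀ = BᵀAᵀ, which holds for all A, B.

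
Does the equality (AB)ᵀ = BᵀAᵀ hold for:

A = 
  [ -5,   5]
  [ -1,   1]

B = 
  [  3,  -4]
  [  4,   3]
Yes

(AB)ᵀ = 
  [  5,   1]
  [ 35,   7]

BᵀAᵀ = 
  [  5,   1]
  [ 35,   7]

Both sides are equal — this is the standard identity (AB)ᵀ = BᵀAᵀ, which holds for all A, B.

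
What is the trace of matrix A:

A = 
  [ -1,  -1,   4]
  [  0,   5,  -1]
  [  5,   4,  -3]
1

tr(A) = -1 + 5 + -3 = 1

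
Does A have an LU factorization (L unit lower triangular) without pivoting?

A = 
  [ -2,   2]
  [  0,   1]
Yes.
A[1,1] = -2 ≠ 0, so Gaussian elimination proceeds without a row swap: multiplier ℓ₂₁ = (0)/(-2) = 0, and U[2,2] = 1 - (0)(2) = 1.
L = 
  [  1,   0]
  [  0,   1]
U = 
  [ -2,   2]
  [  0,   1]
Check row 2 of LU: [(0)(-2), (0)(2) + 1] = [0, 1] = row 2 of A ✓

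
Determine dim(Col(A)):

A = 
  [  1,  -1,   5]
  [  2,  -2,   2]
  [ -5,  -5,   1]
Row reduce:
R2 → R2 - (2)·R1
R3 → R3 + (5)·R1
Swap R2 ↔ R3
REF = 
  [  1,  -1,   5]
  [  0, -10,  26]
  [  0,   0,  -8]
Pivot columns: 1, 2, 3 → 3 pivots.
dim(Col(A)) = number of pivot columns = 3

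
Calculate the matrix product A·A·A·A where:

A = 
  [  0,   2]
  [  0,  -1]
A² = A·A:
A²[1,1] = (0)(0) + (2)(0) = 0
A²[1,2] = (0)(2) + (2)(-1) = -2
A²[2,1] = (0)(0) + (-1)(0) = 0
A²[2,2] = (0)(2) + (-1)(-1) = 1
A² = 
  [  0,  -2]
  [  0,   1]

A^3 = A^2·A:
A^3[1,1] = (0)(0) + (-2)(0) = 0
A^3[1,2] = (0)(2) + (-2)(-1) = 2
A^3[2,1] = (0)(0) + (1)(0) = 0
A^3[2,2] = (0)(2) + (1)(-1) = -1
A^3 = 
  [  0,   2]
  [  0,  -1]

A^4 = A^3·A:
A^4[1,1] = (0)(0) + (2)(0) = 0
A^4[1,2] = (0)(2) + (2)(-1) = -2
A^4[2,1] = (0)(0) + (-1)(0) = 0
A^4[2,2] = (0)(2) + (-1)(-1) = 1
A^4 = 
  [  0,  -2]
  [  0,   1]

Therefore
A^4 = 
  [  0,  -2]
  [  0,   1]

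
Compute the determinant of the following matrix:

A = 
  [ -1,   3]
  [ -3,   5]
4

For a 2×2 matrix, det = ad - bc = (-1)(5) - (3)(-3) = 4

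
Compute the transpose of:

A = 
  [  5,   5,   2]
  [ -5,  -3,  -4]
Aᵀ = 
  [  5,  -5]
  [  5,  -3]
  [  2,  -4]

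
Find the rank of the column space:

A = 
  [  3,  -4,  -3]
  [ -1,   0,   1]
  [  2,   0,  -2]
dim(Col(A)) = 2

Row reduce:
R2 → R2 + (1/3)·R1
R3 → R3 - (2/3)·R1
R3 → R3 + (2)·R2
REF = 
  [   3,   -4,   -3]
  [   0, -4/3,    0]
  [   0,    0,    0]
Pivot columns: 1, 2 → 2 pivots.
dim(Col(A)) = number of pivot columns = 2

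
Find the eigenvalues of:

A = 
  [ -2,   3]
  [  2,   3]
tr(A) = 1, det(A) = -12
Characteristic polynomial: λ² - tr(A)λ + det(A) = λ² - λ - 12
λ² - λ - 12 = (λ + 3)(λ - 4)

λ = 4, -3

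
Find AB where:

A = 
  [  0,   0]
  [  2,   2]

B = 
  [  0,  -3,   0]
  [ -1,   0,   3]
AB = 
  [  0,   0,   0]
  [ -2,  -6,   6]

A is 2×2 and B is 2×3, so AB is 2×3. Each entry is (row of A)·(column of B):
AB[1,1] = (0)(0) + (0)(-1) = 0
AB[1,2] = (0)(-3) + (0)(0) = 0
AB[1,3] = (0)(0) + (0)(3) = 0
AB[2,1] = (2)(0) + (2)(-1) = -2
AB[2,2] = (2)(-3) + (2)(0) = -6
AB[2,3] = (2)(0) + (2)(3) = 6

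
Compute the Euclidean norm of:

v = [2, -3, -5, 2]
6.481

||v||₂ = √((2)² + (-3)² + (-5)² + (2)²) = √42 = 6.481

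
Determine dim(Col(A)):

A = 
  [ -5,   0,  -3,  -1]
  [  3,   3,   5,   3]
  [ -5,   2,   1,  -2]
Row reduce:
R2 → R2 + (3/5)·R1
R3 → R3 - (1)·R1
R3 → R3 - (2/3)·R2
REF = 
  [   -5,     0,    -3,    -1]
  [    0,     3,  16/5,  12/5]
  [    0,     0, 28/15, -13/5]
Pivot columns: 1, 2, 3 → 3 pivots.
dim(Col(A)) = number of pivot columns = 3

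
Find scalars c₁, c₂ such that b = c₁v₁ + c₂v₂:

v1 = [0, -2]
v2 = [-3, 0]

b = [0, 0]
c1 = 0, c2 = 0

b = 0·v1 + 0·v2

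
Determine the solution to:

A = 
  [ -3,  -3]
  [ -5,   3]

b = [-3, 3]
Row reduce the augmented matrix [A|b]:
R2 → R2 - (5/3)·R1
REF = 
  [ -3,  -3,  -3]
  [  0,   8,   8]

Back-substitution:
x₂ = 8 / 8 = 1
x₁ = (-3 - (-3)(1)) / (-3) = 0

x = [0, 1]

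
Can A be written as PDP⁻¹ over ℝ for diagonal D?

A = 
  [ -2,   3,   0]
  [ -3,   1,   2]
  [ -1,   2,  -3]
No

Characteristic polynomial: det(λI - A) = λ³ + 4λ² + 6λ + 19
By the rational root theorem any rational root is an integer dividing 19; none of those is a root, so p(λ) has no rational roots and hence (being an irreducible cubic) no repeated roots.
Discriminant of the cubic: Δ = -6691
Δ < 0 ⇒ one real eigenvalue and a complex-conjugate pair: λ ≈ -3.751, -0.1246 + 2.247i, -0.1246 - 2.247i
Has complex eigenvalues (not diagonalizable over ℝ).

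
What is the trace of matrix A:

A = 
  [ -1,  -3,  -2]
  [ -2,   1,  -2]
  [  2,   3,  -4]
-4

tr(A) = -1 + 1 + -4 = -4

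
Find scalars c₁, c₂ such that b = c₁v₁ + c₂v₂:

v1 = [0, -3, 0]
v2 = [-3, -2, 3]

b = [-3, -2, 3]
c1 = 0, c2 = 1

b = 0·v1 + 1·v2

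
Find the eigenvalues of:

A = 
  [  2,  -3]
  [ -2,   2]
λ = 2 + √6, 2 - √6  (≈ 4.449, -0.4495)

tr(A) = 4, det(A) = -2
Characteristic polynomial: λ² - tr(A)λ + det(A) = λ² - 4λ - 2
λ² - 4λ - 2 = 0  ⇒  λ = (4 ± √((-4)² - 4·(-2)))/2 = (4 ± √(24))/2
  = 2 + √6,  2 - √6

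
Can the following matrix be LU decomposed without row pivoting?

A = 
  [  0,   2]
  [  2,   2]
No.
A[1,1] = 0 but A[2,1] = 2 ≠ 0. Any LU with L unit lower triangular has (LU)[1,1] = U[1,1] and (LU)[2,1] = L[2,1]·U[1,1]; matching A forces U[1,1] = 0, which then forces (LU)[2,1] = 0 ≠ 2. A row swap (pivoting) is required.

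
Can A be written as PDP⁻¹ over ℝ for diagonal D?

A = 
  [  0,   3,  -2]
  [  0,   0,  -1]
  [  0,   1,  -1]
No

Characteristic polynomial: det(λI - A) = λ³ + λ² + λ
The constant term is 0, so λ = 0 is a root: p(λ) = λ(λ² + λ + 1)
λ² + λ + 1 = 0  ⇒  λ = (-1 ± √((1)² - 4·(1)))/2 = (-1 ± √(-3))/2
  = (-1 + i√3)/2,  (-1 - i√3)/2
Eigenvalues: 0, (-1 + i√3)/2, (-1 - i√3)/2  (≈ 0, -0.5 + 0.866i, -0.5 - 0.866i)
Has complex eigenvalues (not diagonalizable over ℝ).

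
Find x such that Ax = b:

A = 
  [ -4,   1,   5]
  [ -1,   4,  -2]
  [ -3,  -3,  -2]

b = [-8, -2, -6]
Row reduce the augmented matrix [A|b]:
R2 → R2 - (1/4)·R1
R3 → R3 - (3/4)·R1
R3 → R3 + (1)·R2
REF = 
  [   -4,     1,     5,    -8]
  [    0,  15/4, -13/4,     0]
  [    0,     0,    -9,     0]

Back-substitution:
x₃ = 0 / (-9) = 0
x₂ = (0 - (-13/4)(0)) / (15/4) = 0
x₁ = (-8 - (1)(0) - (5)(0)) / (-4) = 2

x = [2, 0, 0]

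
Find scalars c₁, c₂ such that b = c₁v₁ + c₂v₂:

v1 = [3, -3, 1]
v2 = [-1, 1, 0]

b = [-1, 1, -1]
c1 = -1, c2 = -2

b = -1·v1 + -2·v2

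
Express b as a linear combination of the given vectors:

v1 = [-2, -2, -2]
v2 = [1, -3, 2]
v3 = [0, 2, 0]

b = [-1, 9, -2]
c1 = 0, c2 = -1, c3 = 3

b = 0·v1 + -1·v2 + 3·v3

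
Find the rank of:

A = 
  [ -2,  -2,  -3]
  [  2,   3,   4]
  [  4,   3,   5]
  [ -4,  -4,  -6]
Row reduce:
R2 → R2 + (1)·R1
R3 → R3 + (2)·R1
R4 → R4 - (2)·R1
R3 → R3 + (1)·R2
REF = 
  [ -2,  -2,  -3]
  [  0,   1,   1]
  [  0,   0,   0]
  [  0,   0,   0]
Pivot columns: 1, 2 → 2 pivots.

rank(A) = 2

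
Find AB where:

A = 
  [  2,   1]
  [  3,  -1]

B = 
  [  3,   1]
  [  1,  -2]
AB = 
  [  7,   0]
  [  8,   5]

A is 2×2 and B is 2×2, so AB is 2×2. Each entry is (row of A)·(column of B):
AB[1,1] = (2)(3) + (1)(1) = 7
AB[1,2] = (2)(1) + (1)(-2) = 0
AB[2,1] = (3)(3) + (-1)(1) = 8
AB[2,2] = (3)(1) + (-1)(-2) = 5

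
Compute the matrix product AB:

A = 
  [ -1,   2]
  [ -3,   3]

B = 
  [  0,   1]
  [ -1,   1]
A is 2×2 and B is 2×2, so AB is 2×2. Each entry is (row of A)·(column of B):
AB[1,1] = (-1)(0) + (2)(-1) = -2
AB[1,2] = (-1)(1) + (2)(1) = 1
AB[2,1] = (-3)(0) + (3)(-1) = -3
AB[2,2] = (-3)(1) + (3)(1) = 0

AB = 
  [ -2,   1]
  [ -3,   0]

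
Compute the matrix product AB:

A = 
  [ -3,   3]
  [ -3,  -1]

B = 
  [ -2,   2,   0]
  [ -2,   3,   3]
AB = 
  [  0,   3,   9]
  [  8,  -9,  -3]

A is 2×2 and B is 2×3, so AB is 2×3. Each entry is (row of A)·(column of B):
AB[1,1] = (-3)(-2) + (3)(-2) = 0
AB[1,2] = (-3)(2) + (3)(3) = 3
AB[1,3] = (-3)(0) + (3)(3) = 9
AB[2,1] = (-3)(-2) + (-1)(-2) = 8
AB[2,2] = (-3)(2) + (-1)(3) = -9
AB[2,3] = (-3)(0) + (-1)(3) = -3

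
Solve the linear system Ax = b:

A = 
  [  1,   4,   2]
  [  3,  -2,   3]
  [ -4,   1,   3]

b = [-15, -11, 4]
x = [-3, -2, -2]

Row reduce the augmented matrix [A|b]:
R2 → R2 - (3)·R1
R3 → R3 + (4)·R1
R3 → R3 + (17/14)·R2
REF = 
  [     1,      4,      2,    -15]
  [     0,    -14,     -3,     34]
  [     0,      0, 103/14, -103/7]

Back-substitution:
x₃ = (-103/7) / (103/14) = -2
x₂ = (34 - (-3)(-2)) / (-14) = -2
x₁ = (-15 - (4)(-2) - (2)(-2)) / 1 = -3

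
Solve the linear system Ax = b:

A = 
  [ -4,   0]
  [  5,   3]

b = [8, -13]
Row reduce the augmented matrix [A|b]:
R2 → R2 + (5/4)·R1
REF = 
  [ -4,   0,   8]
  [  0,   3,  -3]

Back-substitution:
x₂ = (-3) / 3 = -1
x₁ = (8 - (0)(-1)) / (-4) = -2

x = [-2, -1]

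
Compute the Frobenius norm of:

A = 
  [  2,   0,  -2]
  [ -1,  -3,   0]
||A||_F = 4.243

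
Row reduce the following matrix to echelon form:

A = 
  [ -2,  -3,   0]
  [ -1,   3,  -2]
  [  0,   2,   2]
Row operations:
R2 → R2 - (1/2)·R1
R3 → R3 - (4/9)·R2

Resulting echelon form:
REF = 
  [  -2,   -3,    0]
  [   0,  9/2,   -2]
  [   0,    0, 26/9]

Rank = 3 (number of non-zero pivot rows).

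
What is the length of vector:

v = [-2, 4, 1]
4.583

||v||₂ = √((-2)² + (4)² + (1)²) = √21 = 4.583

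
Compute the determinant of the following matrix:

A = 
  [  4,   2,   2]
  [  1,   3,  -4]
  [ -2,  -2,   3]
Cofactor expansion along row 1:
det(A) = (4)·((3)(3) - (-4)(-2)) - (2)·((1)(3) - (-4)(-2)) + (2)·((1)(-2) - (3)(-2))
  = (4)(1) - (2)(-5) + (2)(4)
  = 22

det(A) = 22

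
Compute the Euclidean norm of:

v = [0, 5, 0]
5

||v||₂ = √((0)² + (5)² + (0)²) = √25 = 5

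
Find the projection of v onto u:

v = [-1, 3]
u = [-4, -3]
proj_u(v) = [4/5, 3/5]

v·u = (-1)(-4) + (3)(-3) = -5
u·u = (-4)² + (-3)² = 25
proj_u(v) = (v·u / u·u) × u = (-5/25) × u = (-1/5) × u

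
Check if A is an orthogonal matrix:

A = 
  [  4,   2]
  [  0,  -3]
No

AᵀA = 
  [ 16,   8]
  [  8,  13]
≠ I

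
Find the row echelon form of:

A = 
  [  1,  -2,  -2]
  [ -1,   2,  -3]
Row operations:
R2 → R2 + (1)·R1

Resulting echelon form:
REF = 
  [  1,  -2,  -2]
  [  0,   0,  -5]

Rank = 2 (number of non-zero pivot rows).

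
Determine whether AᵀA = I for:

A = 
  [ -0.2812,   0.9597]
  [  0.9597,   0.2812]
Yes

AᵀA = 
  [  1.0001,   0]
  [  0,   1.0001]
≈ I (equal to I up to the 4-dp rounding of the entries)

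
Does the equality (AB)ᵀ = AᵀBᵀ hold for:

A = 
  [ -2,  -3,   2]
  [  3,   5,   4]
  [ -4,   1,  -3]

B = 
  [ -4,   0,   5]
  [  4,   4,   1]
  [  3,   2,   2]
No

(AB)ᵀ = 
  [  2,  20,  11]
  [ -8,  28,  -2]
  [ -9,  28, -25]

AᵀBᵀ = 
  [-12,   0,  -8]
  [ 17,   9,   3]
  [-23,  21,   8]

The two matrices differ, so (AB)ᵀ ≠ AᵀBᵀ in general. The correct identity is (AB)ᵀ = BᵀAᵀ.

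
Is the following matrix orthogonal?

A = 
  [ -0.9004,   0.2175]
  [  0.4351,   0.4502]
No

AᵀA = 
  [  1,   0]
  [  0,   0.2500]
≠ I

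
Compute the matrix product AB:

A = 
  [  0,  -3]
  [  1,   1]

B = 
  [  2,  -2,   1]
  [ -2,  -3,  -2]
A is 2×2 and B is 2×3, so AB is 2×3. Each entry is (row of A)·(column of B):
AB[1,1] = (0)(2) + (-3)(-2) = 6
AB[1,2] = (0)(-2) + (-3)(-3) = 9
AB[1,3] = (0)(1) + (-3)(-2) = 6
AB[2,1] = (1)(2) + (1)(-2) = 0
AB[2,2] = (1)(-2) + (1)(-3) = -5
AB[2,3] = (1)(1) + (1)(-2) = -1

AB = 
  [  6,   9,   6]
  [  0,  -5,  -1]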